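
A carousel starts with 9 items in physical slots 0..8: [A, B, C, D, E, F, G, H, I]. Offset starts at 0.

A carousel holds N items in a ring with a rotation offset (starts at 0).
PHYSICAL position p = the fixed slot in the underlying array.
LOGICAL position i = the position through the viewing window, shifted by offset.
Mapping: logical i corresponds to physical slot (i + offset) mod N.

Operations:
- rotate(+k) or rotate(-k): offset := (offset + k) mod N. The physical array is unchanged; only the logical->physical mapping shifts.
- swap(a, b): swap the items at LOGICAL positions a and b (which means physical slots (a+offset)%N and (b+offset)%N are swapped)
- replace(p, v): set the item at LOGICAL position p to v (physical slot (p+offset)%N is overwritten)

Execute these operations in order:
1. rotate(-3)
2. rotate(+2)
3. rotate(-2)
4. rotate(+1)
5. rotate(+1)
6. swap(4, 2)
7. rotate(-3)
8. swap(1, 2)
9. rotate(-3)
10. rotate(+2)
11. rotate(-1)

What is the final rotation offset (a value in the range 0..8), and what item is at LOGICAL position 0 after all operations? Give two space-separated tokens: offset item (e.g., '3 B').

After op 1 (rotate(-3)): offset=6, physical=[A,B,C,D,E,F,G,H,I], logical=[G,H,I,A,B,C,D,E,F]
After op 2 (rotate(+2)): offset=8, physical=[A,B,C,D,E,F,G,H,I], logical=[I,A,B,C,D,E,F,G,H]
After op 3 (rotate(-2)): offset=6, physical=[A,B,C,D,E,F,G,H,I], logical=[G,H,I,A,B,C,D,E,F]
After op 4 (rotate(+1)): offset=7, physical=[A,B,C,D,E,F,G,H,I], logical=[H,I,A,B,C,D,E,F,G]
After op 5 (rotate(+1)): offset=8, physical=[A,B,C,D,E,F,G,H,I], logical=[I,A,B,C,D,E,F,G,H]
After op 6 (swap(4, 2)): offset=8, physical=[A,D,C,B,E,F,G,H,I], logical=[I,A,D,C,B,E,F,G,H]
After op 7 (rotate(-3)): offset=5, physical=[A,D,C,B,E,F,G,H,I], logical=[F,G,H,I,A,D,C,B,E]
After op 8 (swap(1, 2)): offset=5, physical=[A,D,C,B,E,F,H,G,I], logical=[F,H,G,I,A,D,C,B,E]
After op 9 (rotate(-3)): offset=2, physical=[A,D,C,B,E,F,H,G,I], logical=[C,B,E,F,H,G,I,A,D]
After op 10 (rotate(+2)): offset=4, physical=[A,D,C,B,E,F,H,G,I], logical=[E,F,H,G,I,A,D,C,B]
After op 11 (rotate(-1)): offset=3, physical=[A,D,C,B,E,F,H,G,I], logical=[B,E,F,H,G,I,A,D,C]

Answer: 3 B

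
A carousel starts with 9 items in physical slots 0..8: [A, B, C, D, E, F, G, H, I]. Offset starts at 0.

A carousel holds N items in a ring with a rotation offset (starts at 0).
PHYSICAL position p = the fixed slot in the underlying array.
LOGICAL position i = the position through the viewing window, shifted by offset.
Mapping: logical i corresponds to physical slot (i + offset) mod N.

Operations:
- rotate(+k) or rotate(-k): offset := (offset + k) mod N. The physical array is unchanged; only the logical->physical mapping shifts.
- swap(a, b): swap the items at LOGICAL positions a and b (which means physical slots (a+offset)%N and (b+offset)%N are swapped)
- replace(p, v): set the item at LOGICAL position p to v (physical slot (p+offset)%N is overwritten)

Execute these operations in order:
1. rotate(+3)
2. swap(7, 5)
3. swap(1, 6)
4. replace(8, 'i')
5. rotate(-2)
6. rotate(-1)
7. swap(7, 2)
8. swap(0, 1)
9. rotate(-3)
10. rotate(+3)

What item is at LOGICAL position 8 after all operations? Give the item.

After op 1 (rotate(+3)): offset=3, physical=[A,B,C,D,E,F,G,H,I], logical=[D,E,F,G,H,I,A,B,C]
After op 2 (swap(7, 5)): offset=3, physical=[A,I,C,D,E,F,G,H,B], logical=[D,E,F,G,H,B,A,I,C]
After op 3 (swap(1, 6)): offset=3, physical=[E,I,C,D,A,F,G,H,B], logical=[D,A,F,G,H,B,E,I,C]
After op 4 (replace(8, 'i')): offset=3, physical=[E,I,i,D,A,F,G,H,B], logical=[D,A,F,G,H,B,E,I,i]
After op 5 (rotate(-2)): offset=1, physical=[E,I,i,D,A,F,G,H,B], logical=[I,i,D,A,F,G,H,B,E]
After op 6 (rotate(-1)): offset=0, physical=[E,I,i,D,A,F,G,H,B], logical=[E,I,i,D,A,F,G,H,B]
After op 7 (swap(7, 2)): offset=0, physical=[E,I,H,D,A,F,G,i,B], logical=[E,I,H,D,A,F,G,i,B]
After op 8 (swap(0, 1)): offset=0, physical=[I,E,H,D,A,F,G,i,B], logical=[I,E,H,D,A,F,G,i,B]
After op 9 (rotate(-3)): offset=6, physical=[I,E,H,D,A,F,G,i,B], logical=[G,i,B,I,E,H,D,A,F]
After op 10 (rotate(+3)): offset=0, physical=[I,E,H,D,A,F,G,i,B], logical=[I,E,H,D,A,F,G,i,B]

Answer: B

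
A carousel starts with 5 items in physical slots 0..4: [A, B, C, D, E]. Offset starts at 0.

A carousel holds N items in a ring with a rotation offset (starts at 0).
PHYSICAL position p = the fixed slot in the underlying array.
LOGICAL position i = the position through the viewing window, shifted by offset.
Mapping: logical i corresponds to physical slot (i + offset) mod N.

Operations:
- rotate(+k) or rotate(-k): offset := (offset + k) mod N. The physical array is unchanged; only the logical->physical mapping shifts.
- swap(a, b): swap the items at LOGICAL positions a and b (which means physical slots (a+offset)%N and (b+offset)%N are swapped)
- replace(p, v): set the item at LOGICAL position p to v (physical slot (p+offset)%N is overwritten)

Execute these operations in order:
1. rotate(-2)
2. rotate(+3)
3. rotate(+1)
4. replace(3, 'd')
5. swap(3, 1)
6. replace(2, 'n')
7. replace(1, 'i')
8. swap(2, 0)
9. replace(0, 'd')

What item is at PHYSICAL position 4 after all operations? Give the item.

After op 1 (rotate(-2)): offset=3, physical=[A,B,C,D,E], logical=[D,E,A,B,C]
After op 2 (rotate(+3)): offset=1, physical=[A,B,C,D,E], logical=[B,C,D,E,A]
After op 3 (rotate(+1)): offset=2, physical=[A,B,C,D,E], logical=[C,D,E,A,B]
After op 4 (replace(3, 'd')): offset=2, physical=[d,B,C,D,E], logical=[C,D,E,d,B]
After op 5 (swap(3, 1)): offset=2, physical=[D,B,C,d,E], logical=[C,d,E,D,B]
After op 6 (replace(2, 'n')): offset=2, physical=[D,B,C,d,n], logical=[C,d,n,D,B]
After op 7 (replace(1, 'i')): offset=2, physical=[D,B,C,i,n], logical=[C,i,n,D,B]
After op 8 (swap(2, 0)): offset=2, physical=[D,B,n,i,C], logical=[n,i,C,D,B]
After op 9 (replace(0, 'd')): offset=2, physical=[D,B,d,i,C], logical=[d,i,C,D,B]

Answer: C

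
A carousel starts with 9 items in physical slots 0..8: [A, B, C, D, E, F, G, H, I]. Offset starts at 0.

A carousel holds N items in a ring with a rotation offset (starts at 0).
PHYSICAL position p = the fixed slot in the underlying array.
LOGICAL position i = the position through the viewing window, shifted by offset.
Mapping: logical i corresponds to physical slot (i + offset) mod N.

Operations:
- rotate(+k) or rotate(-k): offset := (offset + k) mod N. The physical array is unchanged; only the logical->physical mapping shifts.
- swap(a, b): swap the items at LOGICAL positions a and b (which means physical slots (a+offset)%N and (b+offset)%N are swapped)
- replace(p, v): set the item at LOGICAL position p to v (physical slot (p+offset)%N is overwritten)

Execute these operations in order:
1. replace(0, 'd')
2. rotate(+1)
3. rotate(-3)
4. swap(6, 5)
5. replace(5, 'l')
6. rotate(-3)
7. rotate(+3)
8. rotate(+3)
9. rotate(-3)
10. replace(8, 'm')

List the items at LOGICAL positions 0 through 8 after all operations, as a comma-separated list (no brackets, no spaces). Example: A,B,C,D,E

Answer: H,I,d,B,C,l,D,F,m

Derivation:
After op 1 (replace(0, 'd')): offset=0, physical=[d,B,C,D,E,F,G,H,I], logical=[d,B,C,D,E,F,G,H,I]
After op 2 (rotate(+1)): offset=1, physical=[d,B,C,D,E,F,G,H,I], logical=[B,C,D,E,F,G,H,I,d]
After op 3 (rotate(-3)): offset=7, physical=[d,B,C,D,E,F,G,H,I], logical=[H,I,d,B,C,D,E,F,G]
After op 4 (swap(6, 5)): offset=7, physical=[d,B,C,E,D,F,G,H,I], logical=[H,I,d,B,C,E,D,F,G]
After op 5 (replace(5, 'l')): offset=7, physical=[d,B,C,l,D,F,G,H,I], logical=[H,I,d,B,C,l,D,F,G]
After op 6 (rotate(-3)): offset=4, physical=[d,B,C,l,D,F,G,H,I], logical=[D,F,G,H,I,d,B,C,l]
After op 7 (rotate(+3)): offset=7, physical=[d,B,C,l,D,F,G,H,I], logical=[H,I,d,B,C,l,D,F,G]
After op 8 (rotate(+3)): offset=1, physical=[d,B,C,l,D,F,G,H,I], logical=[B,C,l,D,F,G,H,I,d]
After op 9 (rotate(-3)): offset=7, physical=[d,B,C,l,D,F,G,H,I], logical=[H,I,d,B,C,l,D,F,G]
After op 10 (replace(8, 'm')): offset=7, physical=[d,B,C,l,D,F,m,H,I], logical=[H,I,d,B,C,l,D,F,m]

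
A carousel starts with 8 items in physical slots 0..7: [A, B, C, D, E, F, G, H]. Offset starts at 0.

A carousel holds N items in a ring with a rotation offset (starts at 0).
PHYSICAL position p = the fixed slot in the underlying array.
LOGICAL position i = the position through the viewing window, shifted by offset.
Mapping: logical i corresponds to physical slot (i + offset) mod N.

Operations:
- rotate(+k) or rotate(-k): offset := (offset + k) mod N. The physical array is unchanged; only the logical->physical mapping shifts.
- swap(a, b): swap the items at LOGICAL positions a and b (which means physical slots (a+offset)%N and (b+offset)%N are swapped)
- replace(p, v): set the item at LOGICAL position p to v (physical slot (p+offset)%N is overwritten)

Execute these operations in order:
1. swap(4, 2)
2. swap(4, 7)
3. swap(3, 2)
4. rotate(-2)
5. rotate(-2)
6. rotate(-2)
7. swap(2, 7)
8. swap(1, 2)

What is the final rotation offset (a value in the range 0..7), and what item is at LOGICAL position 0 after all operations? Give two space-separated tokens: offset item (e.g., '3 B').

After op 1 (swap(4, 2)): offset=0, physical=[A,B,E,D,C,F,G,H], logical=[A,B,E,D,C,F,G,H]
After op 2 (swap(4, 7)): offset=0, physical=[A,B,E,D,H,F,G,C], logical=[A,B,E,D,H,F,G,C]
After op 3 (swap(3, 2)): offset=0, physical=[A,B,D,E,H,F,G,C], logical=[A,B,D,E,H,F,G,C]
After op 4 (rotate(-2)): offset=6, physical=[A,B,D,E,H,F,G,C], logical=[G,C,A,B,D,E,H,F]
After op 5 (rotate(-2)): offset=4, physical=[A,B,D,E,H,F,G,C], logical=[H,F,G,C,A,B,D,E]
After op 6 (rotate(-2)): offset=2, physical=[A,B,D,E,H,F,G,C], logical=[D,E,H,F,G,C,A,B]
After op 7 (swap(2, 7)): offset=2, physical=[A,H,D,E,B,F,G,C], logical=[D,E,B,F,G,C,A,H]
After op 8 (swap(1, 2)): offset=2, physical=[A,H,D,B,E,F,G,C], logical=[D,B,E,F,G,C,A,H]

Answer: 2 D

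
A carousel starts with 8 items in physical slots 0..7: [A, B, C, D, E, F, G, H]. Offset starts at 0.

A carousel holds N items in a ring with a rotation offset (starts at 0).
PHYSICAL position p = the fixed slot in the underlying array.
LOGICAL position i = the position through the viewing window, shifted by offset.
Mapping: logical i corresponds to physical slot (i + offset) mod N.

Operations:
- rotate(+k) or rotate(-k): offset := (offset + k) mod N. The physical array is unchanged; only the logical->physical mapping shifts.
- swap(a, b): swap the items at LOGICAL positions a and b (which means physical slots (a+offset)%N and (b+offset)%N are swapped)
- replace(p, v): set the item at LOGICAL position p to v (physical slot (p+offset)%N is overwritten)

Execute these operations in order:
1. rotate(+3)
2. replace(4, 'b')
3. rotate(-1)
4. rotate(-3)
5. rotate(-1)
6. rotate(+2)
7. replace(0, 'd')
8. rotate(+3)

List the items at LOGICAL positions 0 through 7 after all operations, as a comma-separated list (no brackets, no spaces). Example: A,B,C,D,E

Answer: D,E,F,G,b,d,B,C

Derivation:
After op 1 (rotate(+3)): offset=3, physical=[A,B,C,D,E,F,G,H], logical=[D,E,F,G,H,A,B,C]
After op 2 (replace(4, 'b')): offset=3, physical=[A,B,C,D,E,F,G,b], logical=[D,E,F,G,b,A,B,C]
After op 3 (rotate(-1)): offset=2, physical=[A,B,C,D,E,F,G,b], logical=[C,D,E,F,G,b,A,B]
After op 4 (rotate(-3)): offset=7, physical=[A,B,C,D,E,F,G,b], logical=[b,A,B,C,D,E,F,G]
After op 5 (rotate(-1)): offset=6, physical=[A,B,C,D,E,F,G,b], logical=[G,b,A,B,C,D,E,F]
After op 6 (rotate(+2)): offset=0, physical=[A,B,C,D,E,F,G,b], logical=[A,B,C,D,E,F,G,b]
After op 7 (replace(0, 'd')): offset=0, physical=[d,B,C,D,E,F,G,b], logical=[d,B,C,D,E,F,G,b]
After op 8 (rotate(+3)): offset=3, physical=[d,B,C,D,E,F,G,b], logical=[D,E,F,G,b,d,B,C]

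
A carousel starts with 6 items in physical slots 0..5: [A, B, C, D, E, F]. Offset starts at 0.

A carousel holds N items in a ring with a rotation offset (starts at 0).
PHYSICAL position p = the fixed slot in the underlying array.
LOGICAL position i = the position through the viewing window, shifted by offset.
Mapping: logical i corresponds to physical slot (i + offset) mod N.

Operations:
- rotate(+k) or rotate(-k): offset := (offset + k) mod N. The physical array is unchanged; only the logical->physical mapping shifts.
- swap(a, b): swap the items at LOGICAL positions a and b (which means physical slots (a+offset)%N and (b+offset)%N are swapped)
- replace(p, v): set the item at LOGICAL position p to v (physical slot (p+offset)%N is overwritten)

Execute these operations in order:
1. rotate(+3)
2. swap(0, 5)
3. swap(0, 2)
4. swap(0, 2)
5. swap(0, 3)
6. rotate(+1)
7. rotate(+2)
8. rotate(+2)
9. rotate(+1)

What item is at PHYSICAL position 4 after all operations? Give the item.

Answer: E

Derivation:
After op 1 (rotate(+3)): offset=3, physical=[A,B,C,D,E,F], logical=[D,E,F,A,B,C]
After op 2 (swap(0, 5)): offset=3, physical=[A,B,D,C,E,F], logical=[C,E,F,A,B,D]
After op 3 (swap(0, 2)): offset=3, physical=[A,B,D,F,E,C], logical=[F,E,C,A,B,D]
After op 4 (swap(0, 2)): offset=3, physical=[A,B,D,C,E,F], logical=[C,E,F,A,B,D]
After op 5 (swap(0, 3)): offset=3, physical=[C,B,D,A,E,F], logical=[A,E,F,C,B,D]
After op 6 (rotate(+1)): offset=4, physical=[C,B,D,A,E,F], logical=[E,F,C,B,D,A]
After op 7 (rotate(+2)): offset=0, physical=[C,B,D,A,E,F], logical=[C,B,D,A,E,F]
After op 8 (rotate(+2)): offset=2, physical=[C,B,D,A,E,F], logical=[D,A,E,F,C,B]
After op 9 (rotate(+1)): offset=3, physical=[C,B,D,A,E,F], logical=[A,E,F,C,B,D]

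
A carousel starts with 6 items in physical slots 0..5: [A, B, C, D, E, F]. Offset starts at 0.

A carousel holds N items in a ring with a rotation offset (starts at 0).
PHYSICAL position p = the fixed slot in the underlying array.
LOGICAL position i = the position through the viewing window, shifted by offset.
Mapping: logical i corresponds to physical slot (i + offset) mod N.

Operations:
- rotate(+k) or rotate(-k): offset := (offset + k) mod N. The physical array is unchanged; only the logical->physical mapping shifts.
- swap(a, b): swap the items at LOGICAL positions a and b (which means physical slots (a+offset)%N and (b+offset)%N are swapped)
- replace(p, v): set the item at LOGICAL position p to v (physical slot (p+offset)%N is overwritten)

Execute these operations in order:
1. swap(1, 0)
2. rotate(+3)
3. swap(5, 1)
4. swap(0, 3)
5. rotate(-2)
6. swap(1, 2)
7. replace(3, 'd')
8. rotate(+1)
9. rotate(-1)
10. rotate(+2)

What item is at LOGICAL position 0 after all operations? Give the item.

After op 1 (swap(1, 0)): offset=0, physical=[B,A,C,D,E,F], logical=[B,A,C,D,E,F]
After op 2 (rotate(+3)): offset=3, physical=[B,A,C,D,E,F], logical=[D,E,F,B,A,C]
After op 3 (swap(5, 1)): offset=3, physical=[B,A,E,D,C,F], logical=[D,C,F,B,A,E]
After op 4 (swap(0, 3)): offset=3, physical=[D,A,E,B,C,F], logical=[B,C,F,D,A,E]
After op 5 (rotate(-2)): offset=1, physical=[D,A,E,B,C,F], logical=[A,E,B,C,F,D]
After op 6 (swap(1, 2)): offset=1, physical=[D,A,B,E,C,F], logical=[A,B,E,C,F,D]
After op 7 (replace(3, 'd')): offset=1, physical=[D,A,B,E,d,F], logical=[A,B,E,d,F,D]
After op 8 (rotate(+1)): offset=2, physical=[D,A,B,E,d,F], logical=[B,E,d,F,D,A]
After op 9 (rotate(-1)): offset=1, physical=[D,A,B,E,d,F], logical=[A,B,E,d,F,D]
After op 10 (rotate(+2)): offset=3, physical=[D,A,B,E,d,F], logical=[E,d,F,D,A,B]

Answer: E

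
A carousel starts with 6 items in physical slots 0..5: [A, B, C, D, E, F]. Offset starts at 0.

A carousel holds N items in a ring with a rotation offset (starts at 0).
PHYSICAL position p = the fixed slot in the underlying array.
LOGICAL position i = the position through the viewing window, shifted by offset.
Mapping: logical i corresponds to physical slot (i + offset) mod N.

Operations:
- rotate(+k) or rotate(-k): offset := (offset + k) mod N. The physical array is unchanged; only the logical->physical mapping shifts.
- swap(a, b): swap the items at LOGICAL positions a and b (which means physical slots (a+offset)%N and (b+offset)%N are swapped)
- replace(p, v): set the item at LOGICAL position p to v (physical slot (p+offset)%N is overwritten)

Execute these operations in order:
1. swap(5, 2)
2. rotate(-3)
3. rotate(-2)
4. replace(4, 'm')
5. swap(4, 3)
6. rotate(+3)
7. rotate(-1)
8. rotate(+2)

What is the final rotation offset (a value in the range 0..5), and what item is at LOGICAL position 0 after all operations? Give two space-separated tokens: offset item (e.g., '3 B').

After op 1 (swap(5, 2)): offset=0, physical=[A,B,F,D,E,C], logical=[A,B,F,D,E,C]
After op 2 (rotate(-3)): offset=3, physical=[A,B,F,D,E,C], logical=[D,E,C,A,B,F]
After op 3 (rotate(-2)): offset=1, physical=[A,B,F,D,E,C], logical=[B,F,D,E,C,A]
After op 4 (replace(4, 'm')): offset=1, physical=[A,B,F,D,E,m], logical=[B,F,D,E,m,A]
After op 5 (swap(4, 3)): offset=1, physical=[A,B,F,D,m,E], logical=[B,F,D,m,E,A]
After op 6 (rotate(+3)): offset=4, physical=[A,B,F,D,m,E], logical=[m,E,A,B,F,D]
After op 7 (rotate(-1)): offset=3, physical=[A,B,F,D,m,E], logical=[D,m,E,A,B,F]
After op 8 (rotate(+2)): offset=5, physical=[A,B,F,D,m,E], logical=[E,A,B,F,D,m]

Answer: 5 E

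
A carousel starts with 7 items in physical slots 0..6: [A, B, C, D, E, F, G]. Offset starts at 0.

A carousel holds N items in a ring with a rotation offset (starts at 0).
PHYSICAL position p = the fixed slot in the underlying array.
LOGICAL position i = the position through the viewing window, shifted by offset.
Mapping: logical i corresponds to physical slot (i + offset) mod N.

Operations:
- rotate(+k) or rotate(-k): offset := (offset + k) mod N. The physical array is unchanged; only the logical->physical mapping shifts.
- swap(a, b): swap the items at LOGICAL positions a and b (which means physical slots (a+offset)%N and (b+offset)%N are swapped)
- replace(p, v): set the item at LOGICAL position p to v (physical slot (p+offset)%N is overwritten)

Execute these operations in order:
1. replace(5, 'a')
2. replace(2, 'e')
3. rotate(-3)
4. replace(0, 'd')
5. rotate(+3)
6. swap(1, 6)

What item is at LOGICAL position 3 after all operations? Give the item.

Answer: D

Derivation:
After op 1 (replace(5, 'a')): offset=0, physical=[A,B,C,D,E,a,G], logical=[A,B,C,D,E,a,G]
After op 2 (replace(2, 'e')): offset=0, physical=[A,B,e,D,E,a,G], logical=[A,B,e,D,E,a,G]
After op 3 (rotate(-3)): offset=4, physical=[A,B,e,D,E,a,G], logical=[E,a,G,A,B,e,D]
After op 4 (replace(0, 'd')): offset=4, physical=[A,B,e,D,d,a,G], logical=[d,a,G,A,B,e,D]
After op 5 (rotate(+3)): offset=0, physical=[A,B,e,D,d,a,G], logical=[A,B,e,D,d,a,G]
After op 6 (swap(1, 6)): offset=0, physical=[A,G,e,D,d,a,B], logical=[A,G,e,D,d,a,B]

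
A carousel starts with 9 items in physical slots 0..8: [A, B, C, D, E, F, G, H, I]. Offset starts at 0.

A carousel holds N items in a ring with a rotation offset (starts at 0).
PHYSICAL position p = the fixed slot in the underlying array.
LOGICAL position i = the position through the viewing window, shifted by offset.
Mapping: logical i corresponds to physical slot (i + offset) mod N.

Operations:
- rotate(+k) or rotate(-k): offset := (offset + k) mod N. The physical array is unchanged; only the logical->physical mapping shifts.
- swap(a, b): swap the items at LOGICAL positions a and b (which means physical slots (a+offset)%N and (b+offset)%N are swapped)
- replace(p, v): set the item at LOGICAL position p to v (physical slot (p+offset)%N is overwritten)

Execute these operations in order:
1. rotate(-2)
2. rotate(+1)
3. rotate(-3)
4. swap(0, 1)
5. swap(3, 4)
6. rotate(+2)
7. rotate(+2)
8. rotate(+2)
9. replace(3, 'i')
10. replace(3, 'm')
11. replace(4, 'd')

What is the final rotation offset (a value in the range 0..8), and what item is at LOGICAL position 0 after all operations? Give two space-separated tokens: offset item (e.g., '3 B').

Answer: 2 C

Derivation:
After op 1 (rotate(-2)): offset=7, physical=[A,B,C,D,E,F,G,H,I], logical=[H,I,A,B,C,D,E,F,G]
After op 2 (rotate(+1)): offset=8, physical=[A,B,C,D,E,F,G,H,I], logical=[I,A,B,C,D,E,F,G,H]
After op 3 (rotate(-3)): offset=5, physical=[A,B,C,D,E,F,G,H,I], logical=[F,G,H,I,A,B,C,D,E]
After op 4 (swap(0, 1)): offset=5, physical=[A,B,C,D,E,G,F,H,I], logical=[G,F,H,I,A,B,C,D,E]
After op 5 (swap(3, 4)): offset=5, physical=[I,B,C,D,E,G,F,H,A], logical=[G,F,H,A,I,B,C,D,E]
After op 6 (rotate(+2)): offset=7, physical=[I,B,C,D,E,G,F,H,A], logical=[H,A,I,B,C,D,E,G,F]
After op 7 (rotate(+2)): offset=0, physical=[I,B,C,D,E,G,F,H,A], logical=[I,B,C,D,E,G,F,H,A]
After op 8 (rotate(+2)): offset=2, physical=[I,B,C,D,E,G,F,H,A], logical=[C,D,E,G,F,H,A,I,B]
After op 9 (replace(3, 'i')): offset=2, physical=[I,B,C,D,E,i,F,H,A], logical=[C,D,E,i,F,H,A,I,B]
After op 10 (replace(3, 'm')): offset=2, physical=[I,B,C,D,E,m,F,H,A], logical=[C,D,E,m,F,H,A,I,B]
After op 11 (replace(4, 'd')): offset=2, physical=[I,B,C,D,E,m,d,H,A], logical=[C,D,E,m,d,H,A,I,B]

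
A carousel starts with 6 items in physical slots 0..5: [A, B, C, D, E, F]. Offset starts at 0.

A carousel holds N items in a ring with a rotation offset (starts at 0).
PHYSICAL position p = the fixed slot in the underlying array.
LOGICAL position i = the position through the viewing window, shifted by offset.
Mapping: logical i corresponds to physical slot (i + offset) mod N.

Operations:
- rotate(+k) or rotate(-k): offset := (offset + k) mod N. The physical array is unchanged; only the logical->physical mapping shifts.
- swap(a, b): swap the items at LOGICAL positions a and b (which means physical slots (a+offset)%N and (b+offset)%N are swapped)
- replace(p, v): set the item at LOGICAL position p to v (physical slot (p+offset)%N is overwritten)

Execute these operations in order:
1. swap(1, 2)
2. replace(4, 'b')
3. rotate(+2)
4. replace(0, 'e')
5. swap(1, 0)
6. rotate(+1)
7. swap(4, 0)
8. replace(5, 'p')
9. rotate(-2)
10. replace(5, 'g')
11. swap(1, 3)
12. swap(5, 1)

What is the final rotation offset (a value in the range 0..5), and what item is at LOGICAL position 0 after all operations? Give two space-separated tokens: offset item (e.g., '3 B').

After op 1 (swap(1, 2)): offset=0, physical=[A,C,B,D,E,F], logical=[A,C,B,D,E,F]
After op 2 (replace(4, 'b')): offset=0, physical=[A,C,B,D,b,F], logical=[A,C,B,D,b,F]
After op 3 (rotate(+2)): offset=2, physical=[A,C,B,D,b,F], logical=[B,D,b,F,A,C]
After op 4 (replace(0, 'e')): offset=2, physical=[A,C,e,D,b,F], logical=[e,D,b,F,A,C]
After op 5 (swap(1, 0)): offset=2, physical=[A,C,D,e,b,F], logical=[D,e,b,F,A,C]
After op 6 (rotate(+1)): offset=3, physical=[A,C,D,e,b,F], logical=[e,b,F,A,C,D]
After op 7 (swap(4, 0)): offset=3, physical=[A,e,D,C,b,F], logical=[C,b,F,A,e,D]
After op 8 (replace(5, 'p')): offset=3, physical=[A,e,p,C,b,F], logical=[C,b,F,A,e,p]
After op 9 (rotate(-2)): offset=1, physical=[A,e,p,C,b,F], logical=[e,p,C,b,F,A]
After op 10 (replace(5, 'g')): offset=1, physical=[g,e,p,C,b,F], logical=[e,p,C,b,F,g]
After op 11 (swap(1, 3)): offset=1, physical=[g,e,b,C,p,F], logical=[e,b,C,p,F,g]
After op 12 (swap(5, 1)): offset=1, physical=[b,e,g,C,p,F], logical=[e,g,C,p,F,b]

Answer: 1 e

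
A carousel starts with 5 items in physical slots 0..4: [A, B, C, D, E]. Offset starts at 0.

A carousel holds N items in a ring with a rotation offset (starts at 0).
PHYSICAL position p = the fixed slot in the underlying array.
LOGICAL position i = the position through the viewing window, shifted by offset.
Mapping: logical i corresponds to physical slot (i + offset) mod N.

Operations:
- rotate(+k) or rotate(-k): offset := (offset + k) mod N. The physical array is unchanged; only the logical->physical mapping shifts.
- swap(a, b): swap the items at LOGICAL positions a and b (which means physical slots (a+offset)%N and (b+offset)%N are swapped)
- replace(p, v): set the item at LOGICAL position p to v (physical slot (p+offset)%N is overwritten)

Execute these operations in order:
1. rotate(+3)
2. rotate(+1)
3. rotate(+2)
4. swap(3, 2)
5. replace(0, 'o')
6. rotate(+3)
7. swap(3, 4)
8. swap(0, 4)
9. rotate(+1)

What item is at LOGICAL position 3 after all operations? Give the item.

Answer: D

Derivation:
After op 1 (rotate(+3)): offset=3, physical=[A,B,C,D,E], logical=[D,E,A,B,C]
After op 2 (rotate(+1)): offset=4, physical=[A,B,C,D,E], logical=[E,A,B,C,D]
After op 3 (rotate(+2)): offset=1, physical=[A,B,C,D,E], logical=[B,C,D,E,A]
After op 4 (swap(3, 2)): offset=1, physical=[A,B,C,E,D], logical=[B,C,E,D,A]
After op 5 (replace(0, 'o')): offset=1, physical=[A,o,C,E,D], logical=[o,C,E,D,A]
After op 6 (rotate(+3)): offset=4, physical=[A,o,C,E,D], logical=[D,A,o,C,E]
After op 7 (swap(3, 4)): offset=4, physical=[A,o,E,C,D], logical=[D,A,o,E,C]
After op 8 (swap(0, 4)): offset=4, physical=[A,o,E,D,C], logical=[C,A,o,E,D]
After op 9 (rotate(+1)): offset=0, physical=[A,o,E,D,C], logical=[A,o,E,D,C]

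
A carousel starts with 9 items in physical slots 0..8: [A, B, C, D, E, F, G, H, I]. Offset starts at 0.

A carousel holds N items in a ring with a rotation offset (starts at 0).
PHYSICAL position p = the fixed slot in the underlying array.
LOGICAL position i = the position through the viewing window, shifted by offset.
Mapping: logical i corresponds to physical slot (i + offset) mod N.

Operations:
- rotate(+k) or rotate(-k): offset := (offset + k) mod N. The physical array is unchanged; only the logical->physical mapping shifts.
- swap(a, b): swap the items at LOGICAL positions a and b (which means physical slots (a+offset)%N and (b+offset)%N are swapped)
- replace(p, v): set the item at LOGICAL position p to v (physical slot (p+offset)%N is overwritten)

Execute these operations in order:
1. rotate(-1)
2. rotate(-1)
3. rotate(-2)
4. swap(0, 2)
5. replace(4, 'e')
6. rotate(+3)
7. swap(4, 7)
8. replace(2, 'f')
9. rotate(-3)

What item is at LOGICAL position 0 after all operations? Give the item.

Answer: H

Derivation:
After op 1 (rotate(-1)): offset=8, physical=[A,B,C,D,E,F,G,H,I], logical=[I,A,B,C,D,E,F,G,H]
After op 2 (rotate(-1)): offset=7, physical=[A,B,C,D,E,F,G,H,I], logical=[H,I,A,B,C,D,E,F,G]
After op 3 (rotate(-2)): offset=5, physical=[A,B,C,D,E,F,G,H,I], logical=[F,G,H,I,A,B,C,D,E]
After op 4 (swap(0, 2)): offset=5, physical=[A,B,C,D,E,H,G,F,I], logical=[H,G,F,I,A,B,C,D,E]
After op 5 (replace(4, 'e')): offset=5, physical=[e,B,C,D,E,H,G,F,I], logical=[H,G,F,I,e,B,C,D,E]
After op 6 (rotate(+3)): offset=8, physical=[e,B,C,D,E,H,G,F,I], logical=[I,e,B,C,D,E,H,G,F]
After op 7 (swap(4, 7)): offset=8, physical=[e,B,C,G,E,H,D,F,I], logical=[I,e,B,C,G,E,H,D,F]
After op 8 (replace(2, 'f')): offset=8, physical=[e,f,C,G,E,H,D,F,I], logical=[I,e,f,C,G,E,H,D,F]
After op 9 (rotate(-3)): offset=5, physical=[e,f,C,G,E,H,D,F,I], logical=[H,D,F,I,e,f,C,G,E]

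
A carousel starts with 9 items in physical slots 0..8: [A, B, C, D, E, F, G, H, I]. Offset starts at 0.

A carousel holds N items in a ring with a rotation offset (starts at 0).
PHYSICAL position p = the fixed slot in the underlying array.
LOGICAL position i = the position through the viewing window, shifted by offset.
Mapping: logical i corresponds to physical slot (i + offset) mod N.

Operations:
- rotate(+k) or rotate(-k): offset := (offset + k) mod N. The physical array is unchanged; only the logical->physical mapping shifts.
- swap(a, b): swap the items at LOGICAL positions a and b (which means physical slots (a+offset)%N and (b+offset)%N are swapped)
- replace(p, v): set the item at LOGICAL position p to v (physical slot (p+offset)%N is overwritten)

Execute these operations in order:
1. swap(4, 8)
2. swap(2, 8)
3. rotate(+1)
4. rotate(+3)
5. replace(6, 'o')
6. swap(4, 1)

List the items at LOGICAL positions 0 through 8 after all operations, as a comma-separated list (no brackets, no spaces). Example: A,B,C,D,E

After op 1 (swap(4, 8)): offset=0, physical=[A,B,C,D,I,F,G,H,E], logical=[A,B,C,D,I,F,G,H,E]
After op 2 (swap(2, 8)): offset=0, physical=[A,B,E,D,I,F,G,H,C], logical=[A,B,E,D,I,F,G,H,C]
After op 3 (rotate(+1)): offset=1, physical=[A,B,E,D,I,F,G,H,C], logical=[B,E,D,I,F,G,H,C,A]
After op 4 (rotate(+3)): offset=4, physical=[A,B,E,D,I,F,G,H,C], logical=[I,F,G,H,C,A,B,E,D]
After op 5 (replace(6, 'o')): offset=4, physical=[A,o,E,D,I,F,G,H,C], logical=[I,F,G,H,C,A,o,E,D]
After op 6 (swap(4, 1)): offset=4, physical=[A,o,E,D,I,C,G,H,F], logical=[I,C,G,H,F,A,o,E,D]

Answer: I,C,G,H,F,A,o,E,D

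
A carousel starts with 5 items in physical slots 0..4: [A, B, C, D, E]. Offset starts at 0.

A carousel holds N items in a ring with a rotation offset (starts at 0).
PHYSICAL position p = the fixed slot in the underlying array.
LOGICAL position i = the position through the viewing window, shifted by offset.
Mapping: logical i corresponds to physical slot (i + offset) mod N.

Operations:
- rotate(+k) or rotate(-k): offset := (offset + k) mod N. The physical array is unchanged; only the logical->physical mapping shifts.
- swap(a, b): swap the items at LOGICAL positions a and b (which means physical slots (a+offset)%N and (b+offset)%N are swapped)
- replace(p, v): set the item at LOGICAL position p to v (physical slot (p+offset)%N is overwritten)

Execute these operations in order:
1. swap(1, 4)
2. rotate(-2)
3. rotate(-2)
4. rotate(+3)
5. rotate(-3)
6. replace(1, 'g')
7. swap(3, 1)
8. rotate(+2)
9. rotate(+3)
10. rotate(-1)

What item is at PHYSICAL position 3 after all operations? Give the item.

Answer: D

Derivation:
After op 1 (swap(1, 4)): offset=0, physical=[A,E,C,D,B], logical=[A,E,C,D,B]
After op 2 (rotate(-2)): offset=3, physical=[A,E,C,D,B], logical=[D,B,A,E,C]
After op 3 (rotate(-2)): offset=1, physical=[A,E,C,D,B], logical=[E,C,D,B,A]
After op 4 (rotate(+3)): offset=4, physical=[A,E,C,D,B], logical=[B,A,E,C,D]
After op 5 (rotate(-3)): offset=1, physical=[A,E,C,D,B], logical=[E,C,D,B,A]
After op 6 (replace(1, 'g')): offset=1, physical=[A,E,g,D,B], logical=[E,g,D,B,A]
After op 7 (swap(3, 1)): offset=1, physical=[A,E,B,D,g], logical=[E,B,D,g,A]
After op 8 (rotate(+2)): offset=3, physical=[A,E,B,D,g], logical=[D,g,A,E,B]
After op 9 (rotate(+3)): offset=1, physical=[A,E,B,D,g], logical=[E,B,D,g,A]
After op 10 (rotate(-1)): offset=0, physical=[A,E,B,D,g], logical=[A,E,B,D,g]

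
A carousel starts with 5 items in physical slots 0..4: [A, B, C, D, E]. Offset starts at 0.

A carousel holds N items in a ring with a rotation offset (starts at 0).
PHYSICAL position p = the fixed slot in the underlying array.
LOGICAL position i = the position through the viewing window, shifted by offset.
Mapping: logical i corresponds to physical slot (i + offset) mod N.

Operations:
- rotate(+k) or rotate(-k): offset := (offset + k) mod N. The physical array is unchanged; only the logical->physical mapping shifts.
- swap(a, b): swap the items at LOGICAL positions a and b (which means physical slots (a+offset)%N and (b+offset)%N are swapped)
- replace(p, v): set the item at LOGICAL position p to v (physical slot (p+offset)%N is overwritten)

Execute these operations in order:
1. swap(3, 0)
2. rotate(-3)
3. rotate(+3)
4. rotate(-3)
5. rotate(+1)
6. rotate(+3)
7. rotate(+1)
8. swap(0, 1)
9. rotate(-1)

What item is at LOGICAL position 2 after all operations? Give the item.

After op 1 (swap(3, 0)): offset=0, physical=[D,B,C,A,E], logical=[D,B,C,A,E]
After op 2 (rotate(-3)): offset=2, physical=[D,B,C,A,E], logical=[C,A,E,D,B]
After op 3 (rotate(+3)): offset=0, physical=[D,B,C,A,E], logical=[D,B,C,A,E]
After op 4 (rotate(-3)): offset=2, physical=[D,B,C,A,E], logical=[C,A,E,D,B]
After op 5 (rotate(+1)): offset=3, physical=[D,B,C,A,E], logical=[A,E,D,B,C]
After op 6 (rotate(+3)): offset=1, physical=[D,B,C,A,E], logical=[B,C,A,E,D]
After op 7 (rotate(+1)): offset=2, physical=[D,B,C,A,E], logical=[C,A,E,D,B]
After op 8 (swap(0, 1)): offset=2, physical=[D,B,A,C,E], logical=[A,C,E,D,B]
After op 9 (rotate(-1)): offset=1, physical=[D,B,A,C,E], logical=[B,A,C,E,D]

Answer: C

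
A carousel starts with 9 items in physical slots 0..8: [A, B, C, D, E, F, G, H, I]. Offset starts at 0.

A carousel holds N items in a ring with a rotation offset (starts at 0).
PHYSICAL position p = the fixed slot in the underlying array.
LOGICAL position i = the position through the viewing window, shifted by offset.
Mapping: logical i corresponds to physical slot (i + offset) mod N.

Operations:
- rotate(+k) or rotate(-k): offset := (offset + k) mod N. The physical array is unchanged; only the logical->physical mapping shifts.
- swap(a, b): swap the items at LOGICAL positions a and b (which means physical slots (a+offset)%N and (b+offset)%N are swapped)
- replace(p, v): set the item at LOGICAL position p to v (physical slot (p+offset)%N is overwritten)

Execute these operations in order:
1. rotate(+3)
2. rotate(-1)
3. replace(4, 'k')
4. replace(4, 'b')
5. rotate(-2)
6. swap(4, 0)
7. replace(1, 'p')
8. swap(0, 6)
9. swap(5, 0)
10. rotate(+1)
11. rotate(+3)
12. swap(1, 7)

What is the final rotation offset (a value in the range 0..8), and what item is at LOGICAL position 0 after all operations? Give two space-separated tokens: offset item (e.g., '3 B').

After op 1 (rotate(+3)): offset=3, physical=[A,B,C,D,E,F,G,H,I], logical=[D,E,F,G,H,I,A,B,C]
After op 2 (rotate(-1)): offset=2, physical=[A,B,C,D,E,F,G,H,I], logical=[C,D,E,F,G,H,I,A,B]
After op 3 (replace(4, 'k')): offset=2, physical=[A,B,C,D,E,F,k,H,I], logical=[C,D,E,F,k,H,I,A,B]
After op 4 (replace(4, 'b')): offset=2, physical=[A,B,C,D,E,F,b,H,I], logical=[C,D,E,F,b,H,I,A,B]
After op 5 (rotate(-2)): offset=0, physical=[A,B,C,D,E,F,b,H,I], logical=[A,B,C,D,E,F,b,H,I]
After op 6 (swap(4, 0)): offset=0, physical=[E,B,C,D,A,F,b,H,I], logical=[E,B,C,D,A,F,b,H,I]
After op 7 (replace(1, 'p')): offset=0, physical=[E,p,C,D,A,F,b,H,I], logical=[E,p,C,D,A,F,b,H,I]
After op 8 (swap(0, 6)): offset=0, physical=[b,p,C,D,A,F,E,H,I], logical=[b,p,C,D,A,F,E,H,I]
After op 9 (swap(5, 0)): offset=0, physical=[F,p,C,D,A,b,E,H,I], logical=[F,p,C,D,A,b,E,H,I]
After op 10 (rotate(+1)): offset=1, physical=[F,p,C,D,A,b,E,H,I], logical=[p,C,D,A,b,E,H,I,F]
After op 11 (rotate(+3)): offset=4, physical=[F,p,C,D,A,b,E,H,I], logical=[A,b,E,H,I,F,p,C,D]
After op 12 (swap(1, 7)): offset=4, physical=[F,p,b,D,A,C,E,H,I], logical=[A,C,E,H,I,F,p,b,D]

Answer: 4 A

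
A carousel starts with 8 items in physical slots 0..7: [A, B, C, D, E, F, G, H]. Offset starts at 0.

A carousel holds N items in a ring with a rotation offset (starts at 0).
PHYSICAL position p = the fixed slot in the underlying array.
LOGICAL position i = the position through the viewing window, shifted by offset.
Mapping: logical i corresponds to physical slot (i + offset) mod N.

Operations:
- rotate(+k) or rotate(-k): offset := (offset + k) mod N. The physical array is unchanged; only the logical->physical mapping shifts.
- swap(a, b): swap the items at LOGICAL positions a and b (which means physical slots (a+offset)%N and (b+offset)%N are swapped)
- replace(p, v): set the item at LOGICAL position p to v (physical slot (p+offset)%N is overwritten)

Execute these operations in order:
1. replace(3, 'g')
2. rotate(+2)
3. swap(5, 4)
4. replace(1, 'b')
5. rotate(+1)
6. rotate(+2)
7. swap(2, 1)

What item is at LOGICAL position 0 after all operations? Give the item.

After op 1 (replace(3, 'g')): offset=0, physical=[A,B,C,g,E,F,G,H], logical=[A,B,C,g,E,F,G,H]
After op 2 (rotate(+2)): offset=2, physical=[A,B,C,g,E,F,G,H], logical=[C,g,E,F,G,H,A,B]
After op 3 (swap(5, 4)): offset=2, physical=[A,B,C,g,E,F,H,G], logical=[C,g,E,F,H,G,A,B]
After op 4 (replace(1, 'b')): offset=2, physical=[A,B,C,b,E,F,H,G], logical=[C,b,E,F,H,G,A,B]
After op 5 (rotate(+1)): offset=3, physical=[A,B,C,b,E,F,H,G], logical=[b,E,F,H,G,A,B,C]
After op 6 (rotate(+2)): offset=5, physical=[A,B,C,b,E,F,H,G], logical=[F,H,G,A,B,C,b,E]
After op 7 (swap(2, 1)): offset=5, physical=[A,B,C,b,E,F,G,H], logical=[F,G,H,A,B,C,b,E]

Answer: F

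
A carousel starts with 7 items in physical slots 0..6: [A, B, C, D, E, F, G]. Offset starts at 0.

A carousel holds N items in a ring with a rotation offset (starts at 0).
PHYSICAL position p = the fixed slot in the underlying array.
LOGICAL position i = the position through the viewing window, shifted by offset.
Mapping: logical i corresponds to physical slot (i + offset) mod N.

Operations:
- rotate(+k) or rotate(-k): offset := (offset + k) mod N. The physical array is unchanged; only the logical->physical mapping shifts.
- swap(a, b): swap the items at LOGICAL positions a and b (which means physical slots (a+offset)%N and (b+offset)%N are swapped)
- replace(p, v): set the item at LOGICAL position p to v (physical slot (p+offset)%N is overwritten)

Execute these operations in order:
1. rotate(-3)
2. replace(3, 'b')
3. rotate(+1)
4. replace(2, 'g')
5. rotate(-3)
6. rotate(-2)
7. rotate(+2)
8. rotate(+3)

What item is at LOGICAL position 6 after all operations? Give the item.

After op 1 (rotate(-3)): offset=4, physical=[A,B,C,D,E,F,G], logical=[E,F,G,A,B,C,D]
After op 2 (replace(3, 'b')): offset=4, physical=[b,B,C,D,E,F,G], logical=[E,F,G,b,B,C,D]
After op 3 (rotate(+1)): offset=5, physical=[b,B,C,D,E,F,G], logical=[F,G,b,B,C,D,E]
After op 4 (replace(2, 'g')): offset=5, physical=[g,B,C,D,E,F,G], logical=[F,G,g,B,C,D,E]
After op 5 (rotate(-3)): offset=2, physical=[g,B,C,D,E,F,G], logical=[C,D,E,F,G,g,B]
After op 6 (rotate(-2)): offset=0, physical=[g,B,C,D,E,F,G], logical=[g,B,C,D,E,F,G]
After op 7 (rotate(+2)): offset=2, physical=[g,B,C,D,E,F,G], logical=[C,D,E,F,G,g,B]
After op 8 (rotate(+3)): offset=5, physical=[g,B,C,D,E,F,G], logical=[F,G,g,B,C,D,E]

Answer: E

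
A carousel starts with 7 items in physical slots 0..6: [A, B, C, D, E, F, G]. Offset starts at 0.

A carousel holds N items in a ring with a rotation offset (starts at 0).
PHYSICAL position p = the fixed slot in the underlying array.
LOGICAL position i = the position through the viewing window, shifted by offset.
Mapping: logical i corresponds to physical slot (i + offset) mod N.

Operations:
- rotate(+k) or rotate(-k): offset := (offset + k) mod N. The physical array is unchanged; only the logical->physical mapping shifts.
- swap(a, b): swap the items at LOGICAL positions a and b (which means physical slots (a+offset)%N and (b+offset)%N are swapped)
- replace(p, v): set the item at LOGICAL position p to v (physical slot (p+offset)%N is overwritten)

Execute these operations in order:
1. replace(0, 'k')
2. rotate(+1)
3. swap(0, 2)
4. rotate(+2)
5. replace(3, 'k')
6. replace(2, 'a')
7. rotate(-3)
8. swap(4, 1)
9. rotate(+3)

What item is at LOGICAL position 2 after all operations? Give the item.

After op 1 (replace(0, 'k')): offset=0, physical=[k,B,C,D,E,F,G], logical=[k,B,C,D,E,F,G]
After op 2 (rotate(+1)): offset=1, physical=[k,B,C,D,E,F,G], logical=[B,C,D,E,F,G,k]
After op 3 (swap(0, 2)): offset=1, physical=[k,D,C,B,E,F,G], logical=[D,C,B,E,F,G,k]
After op 4 (rotate(+2)): offset=3, physical=[k,D,C,B,E,F,G], logical=[B,E,F,G,k,D,C]
After op 5 (replace(3, 'k')): offset=3, physical=[k,D,C,B,E,F,k], logical=[B,E,F,k,k,D,C]
After op 6 (replace(2, 'a')): offset=3, physical=[k,D,C,B,E,a,k], logical=[B,E,a,k,k,D,C]
After op 7 (rotate(-3)): offset=0, physical=[k,D,C,B,E,a,k], logical=[k,D,C,B,E,a,k]
After op 8 (swap(4, 1)): offset=0, physical=[k,E,C,B,D,a,k], logical=[k,E,C,B,D,a,k]
After op 9 (rotate(+3)): offset=3, physical=[k,E,C,B,D,a,k], logical=[B,D,a,k,k,E,C]

Answer: a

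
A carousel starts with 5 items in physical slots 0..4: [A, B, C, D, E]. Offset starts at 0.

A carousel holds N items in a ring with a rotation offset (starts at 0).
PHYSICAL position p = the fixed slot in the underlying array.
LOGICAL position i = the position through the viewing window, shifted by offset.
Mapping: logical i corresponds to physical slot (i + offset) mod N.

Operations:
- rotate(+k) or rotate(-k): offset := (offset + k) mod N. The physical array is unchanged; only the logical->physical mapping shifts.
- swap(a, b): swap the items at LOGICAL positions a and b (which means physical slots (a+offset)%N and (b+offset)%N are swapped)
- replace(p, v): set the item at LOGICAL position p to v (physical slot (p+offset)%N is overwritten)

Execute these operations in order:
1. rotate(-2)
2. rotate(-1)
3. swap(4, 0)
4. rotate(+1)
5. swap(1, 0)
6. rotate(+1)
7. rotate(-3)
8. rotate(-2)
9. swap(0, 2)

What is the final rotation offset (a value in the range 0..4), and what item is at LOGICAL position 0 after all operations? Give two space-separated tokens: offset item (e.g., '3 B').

Answer: 4 C

Derivation:
After op 1 (rotate(-2)): offset=3, physical=[A,B,C,D,E], logical=[D,E,A,B,C]
After op 2 (rotate(-1)): offset=2, physical=[A,B,C,D,E], logical=[C,D,E,A,B]
After op 3 (swap(4, 0)): offset=2, physical=[A,C,B,D,E], logical=[B,D,E,A,C]
After op 4 (rotate(+1)): offset=3, physical=[A,C,B,D,E], logical=[D,E,A,C,B]
After op 5 (swap(1, 0)): offset=3, physical=[A,C,B,E,D], logical=[E,D,A,C,B]
After op 6 (rotate(+1)): offset=4, physical=[A,C,B,E,D], logical=[D,A,C,B,E]
After op 7 (rotate(-3)): offset=1, physical=[A,C,B,E,D], logical=[C,B,E,D,A]
After op 8 (rotate(-2)): offset=4, physical=[A,C,B,E,D], logical=[D,A,C,B,E]
After op 9 (swap(0, 2)): offset=4, physical=[A,D,B,E,C], logical=[C,A,D,B,E]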